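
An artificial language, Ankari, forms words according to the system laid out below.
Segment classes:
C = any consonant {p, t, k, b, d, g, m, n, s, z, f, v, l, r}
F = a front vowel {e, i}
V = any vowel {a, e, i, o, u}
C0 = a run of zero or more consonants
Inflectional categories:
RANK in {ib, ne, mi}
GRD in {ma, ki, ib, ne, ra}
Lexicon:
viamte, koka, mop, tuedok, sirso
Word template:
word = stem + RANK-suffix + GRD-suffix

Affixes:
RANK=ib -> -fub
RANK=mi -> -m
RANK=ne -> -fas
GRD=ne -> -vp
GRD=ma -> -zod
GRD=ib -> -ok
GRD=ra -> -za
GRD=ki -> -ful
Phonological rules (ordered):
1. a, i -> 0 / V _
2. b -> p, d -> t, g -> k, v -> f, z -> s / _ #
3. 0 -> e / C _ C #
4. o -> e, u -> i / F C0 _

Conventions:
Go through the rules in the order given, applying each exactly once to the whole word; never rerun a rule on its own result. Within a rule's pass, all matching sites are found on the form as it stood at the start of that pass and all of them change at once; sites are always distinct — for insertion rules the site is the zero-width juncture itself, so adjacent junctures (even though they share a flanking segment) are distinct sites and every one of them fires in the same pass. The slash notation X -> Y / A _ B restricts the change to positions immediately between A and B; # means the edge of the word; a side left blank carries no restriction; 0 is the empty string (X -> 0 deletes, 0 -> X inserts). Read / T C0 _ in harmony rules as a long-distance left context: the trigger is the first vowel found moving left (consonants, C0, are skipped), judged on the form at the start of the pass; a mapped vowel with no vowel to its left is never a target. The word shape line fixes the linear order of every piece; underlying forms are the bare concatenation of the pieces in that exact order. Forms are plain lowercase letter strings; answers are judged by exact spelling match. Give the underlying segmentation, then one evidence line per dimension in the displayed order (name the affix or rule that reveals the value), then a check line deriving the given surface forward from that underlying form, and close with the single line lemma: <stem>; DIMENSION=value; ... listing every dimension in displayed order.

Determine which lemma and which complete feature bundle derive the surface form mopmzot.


underlying: mop-m-zod
RANK=mi - signalled by the affix -m
GRD=ma - signalled by the affix -zod
check: mopmzod -> mopmzod -> mopmzot -> mopmzot -> mopmzot
lemma: mop; RANK=mi; GRD=ma


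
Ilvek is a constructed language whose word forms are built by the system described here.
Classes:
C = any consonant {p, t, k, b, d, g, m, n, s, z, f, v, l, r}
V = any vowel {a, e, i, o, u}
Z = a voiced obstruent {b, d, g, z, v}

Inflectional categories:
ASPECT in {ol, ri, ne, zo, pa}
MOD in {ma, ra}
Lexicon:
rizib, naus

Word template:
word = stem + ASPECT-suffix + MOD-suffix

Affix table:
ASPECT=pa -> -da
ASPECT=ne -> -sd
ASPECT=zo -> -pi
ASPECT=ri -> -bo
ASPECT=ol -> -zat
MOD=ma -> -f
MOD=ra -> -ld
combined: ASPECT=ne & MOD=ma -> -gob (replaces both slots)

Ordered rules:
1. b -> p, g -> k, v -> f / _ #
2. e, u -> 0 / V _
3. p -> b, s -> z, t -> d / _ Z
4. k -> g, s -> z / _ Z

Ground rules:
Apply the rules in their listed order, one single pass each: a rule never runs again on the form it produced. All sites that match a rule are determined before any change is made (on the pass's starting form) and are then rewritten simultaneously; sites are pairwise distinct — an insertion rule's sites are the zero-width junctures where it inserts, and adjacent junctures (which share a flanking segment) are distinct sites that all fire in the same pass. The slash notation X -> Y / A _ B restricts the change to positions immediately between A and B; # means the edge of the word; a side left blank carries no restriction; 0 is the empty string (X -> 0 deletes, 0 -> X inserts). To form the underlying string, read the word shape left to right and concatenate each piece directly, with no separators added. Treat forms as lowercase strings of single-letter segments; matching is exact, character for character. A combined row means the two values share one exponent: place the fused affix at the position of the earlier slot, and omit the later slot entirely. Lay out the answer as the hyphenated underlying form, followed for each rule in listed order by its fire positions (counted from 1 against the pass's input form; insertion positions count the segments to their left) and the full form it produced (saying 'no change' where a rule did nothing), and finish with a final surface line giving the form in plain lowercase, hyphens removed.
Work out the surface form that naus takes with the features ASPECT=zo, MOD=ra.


underlying: naus-pi-ld
1. b -> p, g -> k, v -> f / _ #: no change
2. e, u -> 0 / V _: fires at position(s) 3: naspild
3. p -> b, s -> z, t -> d / _ Z: no change
4. k -> g, s -> z / _ Z: no change
surface: naspild


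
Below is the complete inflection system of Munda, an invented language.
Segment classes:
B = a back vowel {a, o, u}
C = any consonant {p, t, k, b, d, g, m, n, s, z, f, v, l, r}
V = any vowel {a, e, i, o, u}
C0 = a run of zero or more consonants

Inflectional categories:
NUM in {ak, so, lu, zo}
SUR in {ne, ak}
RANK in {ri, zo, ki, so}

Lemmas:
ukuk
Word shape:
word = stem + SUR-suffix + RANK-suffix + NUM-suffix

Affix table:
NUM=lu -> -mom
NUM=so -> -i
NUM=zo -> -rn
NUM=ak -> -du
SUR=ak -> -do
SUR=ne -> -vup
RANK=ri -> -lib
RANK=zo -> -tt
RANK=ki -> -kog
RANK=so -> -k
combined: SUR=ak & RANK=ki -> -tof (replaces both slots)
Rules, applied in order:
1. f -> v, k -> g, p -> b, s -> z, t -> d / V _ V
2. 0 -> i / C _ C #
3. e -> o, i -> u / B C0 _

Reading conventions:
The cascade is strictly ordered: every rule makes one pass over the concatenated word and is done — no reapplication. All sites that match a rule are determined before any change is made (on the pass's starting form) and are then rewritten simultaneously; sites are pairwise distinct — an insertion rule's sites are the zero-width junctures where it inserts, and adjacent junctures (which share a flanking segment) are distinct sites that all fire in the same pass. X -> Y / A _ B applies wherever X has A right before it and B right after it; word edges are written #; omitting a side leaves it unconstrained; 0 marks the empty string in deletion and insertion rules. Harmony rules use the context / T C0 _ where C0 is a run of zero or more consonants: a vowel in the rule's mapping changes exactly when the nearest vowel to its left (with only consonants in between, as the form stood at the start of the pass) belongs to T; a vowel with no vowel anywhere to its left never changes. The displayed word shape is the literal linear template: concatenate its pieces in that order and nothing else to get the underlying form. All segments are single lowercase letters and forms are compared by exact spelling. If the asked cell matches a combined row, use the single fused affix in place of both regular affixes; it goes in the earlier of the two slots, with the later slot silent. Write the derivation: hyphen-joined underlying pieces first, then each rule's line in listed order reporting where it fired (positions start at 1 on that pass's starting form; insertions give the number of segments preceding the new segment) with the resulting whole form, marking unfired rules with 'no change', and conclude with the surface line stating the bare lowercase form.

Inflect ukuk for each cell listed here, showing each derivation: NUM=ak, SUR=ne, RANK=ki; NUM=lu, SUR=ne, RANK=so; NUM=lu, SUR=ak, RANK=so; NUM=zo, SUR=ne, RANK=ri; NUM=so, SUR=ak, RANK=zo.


cell NUM=ak, SUR=ne, RANK=ki:
underlying: ukuk-vup-kog-du
1. f -> v, k -> g, p -> b, s -> z, t -> d / V _ V: fires at position(s) 2: ugukvupkogdu
2. 0 -> i / C _ C #: no change
3. e -> o, i -> u / B C0 _: no change
surface: ugukvupkogdu

cell NUM=lu, SUR=ne, RANK=so:
underlying: ukuk-vup-k-mom
1. f -> v, k -> g, p -> b, s -> z, t -> d / V _ V: fires at position(s) 2: ugukvupkmom
2. 0 -> i / C _ C #: no change
3. e -> o, i -> u / B C0 _: no change
surface: ugukvupkmom

cell NUM=lu, SUR=ak, RANK=so:
underlying: ukuk-do-k-mom
1. f -> v, k -> g, p -> b, s -> z, t -> d / V _ V: fires at position(s) 2: ugukdokmom
2. 0 -> i / C _ C #: no change
3. e -> o, i -> u / B C0 _: no change
surface: ugukdokmom

cell NUM=zo, SUR=ne, RANK=ri:
underlying: ukuk-vup-lib-rn
1. f -> v, k -> g, p -> b, s -> z, t -> d / V _ V: fires at position(s) 2: ugukvuplibrn
2. 0 -> i / C _ C #: inserts after position(s) 11: ugukvuplibrin
3. e -> o, i -> u / B C0 _: fires at position(s) 9: ugukvuplubrin
surface: ugukvuplubrin

cell NUM=so, SUR=ak, RANK=zo:
underlying: ukuk-do-tt-i
1. f -> v, k -> g, p -> b, s -> z, t -> d / V _ V: fires at position(s) 2: ugukdotti
2. 0 -> i / C _ C #: no change
3. e -> o, i -> u / B C0 _: fires at position(s) 9: ugukdottu
surface: ugukdottu


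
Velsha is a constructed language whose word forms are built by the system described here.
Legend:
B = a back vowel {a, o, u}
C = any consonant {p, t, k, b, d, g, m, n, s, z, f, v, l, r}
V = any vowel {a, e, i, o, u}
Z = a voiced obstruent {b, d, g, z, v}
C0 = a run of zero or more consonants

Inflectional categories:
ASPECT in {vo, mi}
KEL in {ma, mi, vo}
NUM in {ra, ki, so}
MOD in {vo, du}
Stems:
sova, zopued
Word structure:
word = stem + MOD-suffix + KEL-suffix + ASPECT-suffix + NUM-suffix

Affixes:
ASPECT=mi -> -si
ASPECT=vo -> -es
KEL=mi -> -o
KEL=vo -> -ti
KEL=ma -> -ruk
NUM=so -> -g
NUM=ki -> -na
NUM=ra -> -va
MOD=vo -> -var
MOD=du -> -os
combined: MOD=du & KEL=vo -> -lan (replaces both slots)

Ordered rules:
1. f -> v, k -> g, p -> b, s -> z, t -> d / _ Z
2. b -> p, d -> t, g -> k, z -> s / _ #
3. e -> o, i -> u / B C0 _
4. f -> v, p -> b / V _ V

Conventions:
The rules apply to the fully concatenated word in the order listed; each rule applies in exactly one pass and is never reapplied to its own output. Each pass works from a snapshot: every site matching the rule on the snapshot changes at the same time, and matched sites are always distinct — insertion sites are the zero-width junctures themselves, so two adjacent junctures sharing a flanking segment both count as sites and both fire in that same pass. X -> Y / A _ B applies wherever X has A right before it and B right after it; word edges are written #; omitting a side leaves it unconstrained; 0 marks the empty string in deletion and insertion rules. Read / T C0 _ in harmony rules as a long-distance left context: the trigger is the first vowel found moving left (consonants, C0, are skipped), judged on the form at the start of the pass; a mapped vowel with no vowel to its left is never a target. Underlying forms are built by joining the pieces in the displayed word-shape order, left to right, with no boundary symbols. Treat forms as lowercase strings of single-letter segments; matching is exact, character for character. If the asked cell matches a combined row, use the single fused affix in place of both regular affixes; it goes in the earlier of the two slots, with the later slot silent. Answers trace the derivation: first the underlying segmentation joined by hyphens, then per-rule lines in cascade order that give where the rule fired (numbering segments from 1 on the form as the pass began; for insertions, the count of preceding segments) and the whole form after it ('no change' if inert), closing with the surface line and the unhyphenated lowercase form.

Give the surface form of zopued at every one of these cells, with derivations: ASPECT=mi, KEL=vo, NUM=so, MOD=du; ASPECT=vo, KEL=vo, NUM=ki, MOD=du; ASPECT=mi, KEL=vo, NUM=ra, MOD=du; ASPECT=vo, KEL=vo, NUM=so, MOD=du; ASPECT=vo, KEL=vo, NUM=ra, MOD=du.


cell ASPECT=mi, KEL=vo, NUM=so, MOD=du:
underlying: zopued-lan-si-g
1. f -> v, k -> g, p -> b, s -> z, t -> d / _ Z: no change
2. b -> p, d -> t, g -> k, z -> s / _ #: fires at position(s) 12: zopuedlansik
3. e -> o, i -> u / B C0 _: fires at position(s) 5, 11: zopuodlansuk
4. f -> v, p -> b / V _ V: fires at position(s) 3: zobuodlansuk
surface: zobuodlansuk

cell ASPECT=vo, KEL=vo, NUM=ki, MOD=du:
underlying: zopued-lan-es-na
1. f -> v, k -> g, p -> b, s -> z, t -> d / _ Z: no change
2. b -> p, d -> t, g -> k, z -> s / _ #: no change
3. e -> o, i -> u / B C0 _: fires at position(s) 5, 10: zopuodlanosna
4. f -> v, p -> b / V _ V: fires at position(s) 3: zobuodlanosna
surface: zobuodlanosna

cell ASPECT=mi, KEL=vo, NUM=ra, MOD=du:
underlying: zopued-lan-si-va
1. f -> v, k -> g, p -> b, s -> z, t -> d / _ Z: no change
2. b -> p, d -> t, g -> k, z -> s / _ #: no change
3. e -> o, i -> u / B C0 _: fires at position(s) 5, 11: zopuodlansuva
4. f -> v, p -> b / V _ V: fires at position(s) 3: zobuodlansuva
surface: zobuodlansuva

cell ASPECT=vo, KEL=vo, NUM=so, MOD=du:
underlying: zopued-lan-es-g
1. f -> v, k -> g, p -> b, s -> z, t -> d / _ Z: fires at position(s) 11: zopuedlanezg
2. b -> p, d -> t, g -> k, z -> s / _ #: fires at position(s) 12: zopuedlanezk
3. e -> o, i -> u / B C0 _: fires at position(s) 5, 10: zopuodlanozk
4. f -> v, p -> b / V _ V: fires at position(s) 3: zobuodlanozk
surface: zobuodlanozk

cell ASPECT=vo, KEL=vo, NUM=ra, MOD=du:
underlying: zopued-lan-es-va
1. f -> v, k -> g, p -> b, s -> z, t -> d / _ Z: fires at position(s) 11: zopuedlanezva
2. b -> p, d -> t, g -> k, z -> s / _ #: no change
3. e -> o, i -> u / B C0 _: fires at position(s) 5, 10: zopuodlanozva
4. f -> v, p -> b / V _ V: fires at position(s) 3: zobuodlanozva
surface: zobuodlanozva


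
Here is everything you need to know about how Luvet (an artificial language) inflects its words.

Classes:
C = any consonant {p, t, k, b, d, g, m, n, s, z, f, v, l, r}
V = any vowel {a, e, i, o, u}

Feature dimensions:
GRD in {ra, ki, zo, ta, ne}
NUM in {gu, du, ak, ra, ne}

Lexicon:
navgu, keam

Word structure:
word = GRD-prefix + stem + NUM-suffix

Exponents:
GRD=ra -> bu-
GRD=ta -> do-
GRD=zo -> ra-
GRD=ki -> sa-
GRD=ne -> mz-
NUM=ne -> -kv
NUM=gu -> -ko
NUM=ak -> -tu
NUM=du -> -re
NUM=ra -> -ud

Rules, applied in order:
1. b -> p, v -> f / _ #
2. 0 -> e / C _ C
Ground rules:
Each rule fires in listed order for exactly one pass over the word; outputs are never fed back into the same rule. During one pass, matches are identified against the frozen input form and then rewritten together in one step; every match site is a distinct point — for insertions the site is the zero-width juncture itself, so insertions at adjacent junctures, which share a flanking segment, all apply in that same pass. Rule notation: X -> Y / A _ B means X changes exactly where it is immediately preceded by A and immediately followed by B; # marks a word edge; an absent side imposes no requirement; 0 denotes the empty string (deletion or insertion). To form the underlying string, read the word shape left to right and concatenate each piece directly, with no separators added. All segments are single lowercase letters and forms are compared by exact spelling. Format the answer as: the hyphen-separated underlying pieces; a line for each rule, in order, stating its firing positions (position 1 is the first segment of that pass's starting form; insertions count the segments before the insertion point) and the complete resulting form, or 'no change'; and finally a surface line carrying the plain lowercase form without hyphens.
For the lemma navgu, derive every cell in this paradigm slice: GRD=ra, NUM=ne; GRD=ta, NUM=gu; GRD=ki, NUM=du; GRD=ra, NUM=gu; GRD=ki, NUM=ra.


cell GRD=ra, NUM=ne:
underlying: bu-navgu-kv
1. b -> p, v -> f / _ #: fires at position(s) 9: bunavgukf
2. 0 -> e / C _ C: inserts after position(s) 5, 8: bunavegukef
surface: bunavegukef

cell GRD=ta, NUM=gu:
underlying: do-navgu-ko
1. b -> p, v -> f / _ #: no change
2. 0 -> e / C _ C: inserts after position(s) 5: donaveguko
surface: donaveguko

cell GRD=ki, NUM=du:
underlying: sa-navgu-re
1. b -> p, v -> f / _ #: no change
2. 0 -> e / C _ C: inserts after position(s) 5: sanavegure
surface: sanavegure

cell GRD=ra, NUM=gu:
underlying: bu-navgu-ko
1. b -> p, v -> f / _ #: no change
2. 0 -> e / C _ C: inserts after position(s) 5: bunaveguko
surface: bunaveguko

cell GRD=ki, NUM=ra:
underlying: sa-navgu-ud
1. b -> p, v -> f / _ #: no change
2. 0 -> e / C _ C: inserts after position(s) 5: sanaveguud
surface: sanaveguud


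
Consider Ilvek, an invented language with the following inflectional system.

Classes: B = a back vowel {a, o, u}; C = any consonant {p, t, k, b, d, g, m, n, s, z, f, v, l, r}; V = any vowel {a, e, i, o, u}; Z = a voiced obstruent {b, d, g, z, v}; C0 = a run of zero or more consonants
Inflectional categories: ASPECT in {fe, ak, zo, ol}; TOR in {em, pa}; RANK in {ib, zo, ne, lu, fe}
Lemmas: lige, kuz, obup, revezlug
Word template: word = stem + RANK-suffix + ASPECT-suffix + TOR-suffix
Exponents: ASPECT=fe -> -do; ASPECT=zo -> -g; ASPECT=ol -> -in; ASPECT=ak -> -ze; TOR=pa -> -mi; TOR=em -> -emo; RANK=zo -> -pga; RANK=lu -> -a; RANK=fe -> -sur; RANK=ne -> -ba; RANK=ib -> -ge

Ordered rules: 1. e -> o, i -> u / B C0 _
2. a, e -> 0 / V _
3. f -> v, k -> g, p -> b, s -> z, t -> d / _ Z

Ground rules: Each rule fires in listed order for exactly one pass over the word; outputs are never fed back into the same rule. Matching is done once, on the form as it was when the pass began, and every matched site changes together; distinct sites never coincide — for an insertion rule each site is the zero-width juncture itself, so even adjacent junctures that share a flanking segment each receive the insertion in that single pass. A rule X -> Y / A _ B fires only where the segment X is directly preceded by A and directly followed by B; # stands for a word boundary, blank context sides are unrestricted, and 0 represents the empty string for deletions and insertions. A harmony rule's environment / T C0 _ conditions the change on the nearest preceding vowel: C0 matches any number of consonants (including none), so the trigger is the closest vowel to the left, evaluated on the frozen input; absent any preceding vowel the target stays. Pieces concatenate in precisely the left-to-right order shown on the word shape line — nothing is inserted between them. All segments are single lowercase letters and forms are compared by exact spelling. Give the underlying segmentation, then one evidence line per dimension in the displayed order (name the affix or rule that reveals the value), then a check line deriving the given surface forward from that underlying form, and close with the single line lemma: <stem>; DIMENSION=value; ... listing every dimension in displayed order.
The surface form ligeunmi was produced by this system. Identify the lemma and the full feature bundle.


underlying: lige-a-in-mi
ASPECT=ol - signalled by the affix -in
TOR=pa - signalled by the affix -mi
RANK=lu - signalled by the affix -a
check: ligeainmi -> ligeaunmi -> ligeunmi -> ligeunmi
lemma: lige; ASPECT=ol; TOR=pa; RANK=lu


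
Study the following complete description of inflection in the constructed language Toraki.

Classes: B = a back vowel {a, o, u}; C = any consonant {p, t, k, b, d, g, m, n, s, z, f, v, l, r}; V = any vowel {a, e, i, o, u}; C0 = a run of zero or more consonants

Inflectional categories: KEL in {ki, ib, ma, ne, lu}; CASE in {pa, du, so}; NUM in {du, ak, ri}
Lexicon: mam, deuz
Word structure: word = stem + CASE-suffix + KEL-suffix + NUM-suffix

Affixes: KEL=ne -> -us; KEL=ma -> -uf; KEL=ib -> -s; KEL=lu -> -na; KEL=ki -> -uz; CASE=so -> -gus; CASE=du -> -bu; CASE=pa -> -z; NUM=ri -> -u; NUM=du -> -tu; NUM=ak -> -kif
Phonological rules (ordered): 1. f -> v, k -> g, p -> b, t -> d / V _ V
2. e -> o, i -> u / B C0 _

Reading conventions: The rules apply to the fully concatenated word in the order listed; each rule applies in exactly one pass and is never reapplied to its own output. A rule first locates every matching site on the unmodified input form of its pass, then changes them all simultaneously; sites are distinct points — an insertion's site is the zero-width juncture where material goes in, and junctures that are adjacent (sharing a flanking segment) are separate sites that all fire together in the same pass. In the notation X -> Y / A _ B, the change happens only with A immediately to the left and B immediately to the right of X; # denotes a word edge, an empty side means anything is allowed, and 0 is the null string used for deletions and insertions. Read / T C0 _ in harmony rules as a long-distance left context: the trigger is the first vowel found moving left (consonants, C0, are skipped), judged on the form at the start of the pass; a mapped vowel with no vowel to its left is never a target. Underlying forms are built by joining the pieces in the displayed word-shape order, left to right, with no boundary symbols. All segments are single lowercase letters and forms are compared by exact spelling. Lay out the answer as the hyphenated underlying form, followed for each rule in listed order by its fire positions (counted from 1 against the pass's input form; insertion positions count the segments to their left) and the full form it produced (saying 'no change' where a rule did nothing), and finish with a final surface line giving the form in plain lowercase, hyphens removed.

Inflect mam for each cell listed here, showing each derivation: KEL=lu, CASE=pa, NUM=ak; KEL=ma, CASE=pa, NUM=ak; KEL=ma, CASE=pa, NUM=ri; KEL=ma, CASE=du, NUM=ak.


cell KEL=lu, CASE=pa, NUM=ak:
underlying: mam-z-na-kif
1. f -> v, k -> g, p -> b, t -> d / V _ V: fires at position(s) 7: mamznagif
2. e -> o, i -> u / B C0 _: fires at position(s) 8: mamznaguf
surface: mamznaguf

cell KEL=ma, CASE=pa, NUM=ak:
underlying: mam-z-uf-kif
1. f -> v, k -> g, p -> b, t -> d / V _ V: no change
2. e -> o, i -> u / B C0 _: fires at position(s) 8: mamzufkuf
surface: mamzufkuf

cell KEL=ma, CASE=pa, NUM=ri:
underlying: mam-z-uf-u
1. f -> v, k -> g, p -> b, t -> d / V _ V: fires at position(s) 6: mamzuvu
2. e -> o, i -> u / B C0 _: no change
surface: mamzuvu

cell KEL=ma, CASE=du, NUM=ak:
underlying: mam-bu-uf-kif
1. f -> v, k -> g, p -> b, t -> d / V _ V: no change
2. e -> o, i -> u / B C0 _: fires at position(s) 9: mambuufkuf
surface: mambuufkuf


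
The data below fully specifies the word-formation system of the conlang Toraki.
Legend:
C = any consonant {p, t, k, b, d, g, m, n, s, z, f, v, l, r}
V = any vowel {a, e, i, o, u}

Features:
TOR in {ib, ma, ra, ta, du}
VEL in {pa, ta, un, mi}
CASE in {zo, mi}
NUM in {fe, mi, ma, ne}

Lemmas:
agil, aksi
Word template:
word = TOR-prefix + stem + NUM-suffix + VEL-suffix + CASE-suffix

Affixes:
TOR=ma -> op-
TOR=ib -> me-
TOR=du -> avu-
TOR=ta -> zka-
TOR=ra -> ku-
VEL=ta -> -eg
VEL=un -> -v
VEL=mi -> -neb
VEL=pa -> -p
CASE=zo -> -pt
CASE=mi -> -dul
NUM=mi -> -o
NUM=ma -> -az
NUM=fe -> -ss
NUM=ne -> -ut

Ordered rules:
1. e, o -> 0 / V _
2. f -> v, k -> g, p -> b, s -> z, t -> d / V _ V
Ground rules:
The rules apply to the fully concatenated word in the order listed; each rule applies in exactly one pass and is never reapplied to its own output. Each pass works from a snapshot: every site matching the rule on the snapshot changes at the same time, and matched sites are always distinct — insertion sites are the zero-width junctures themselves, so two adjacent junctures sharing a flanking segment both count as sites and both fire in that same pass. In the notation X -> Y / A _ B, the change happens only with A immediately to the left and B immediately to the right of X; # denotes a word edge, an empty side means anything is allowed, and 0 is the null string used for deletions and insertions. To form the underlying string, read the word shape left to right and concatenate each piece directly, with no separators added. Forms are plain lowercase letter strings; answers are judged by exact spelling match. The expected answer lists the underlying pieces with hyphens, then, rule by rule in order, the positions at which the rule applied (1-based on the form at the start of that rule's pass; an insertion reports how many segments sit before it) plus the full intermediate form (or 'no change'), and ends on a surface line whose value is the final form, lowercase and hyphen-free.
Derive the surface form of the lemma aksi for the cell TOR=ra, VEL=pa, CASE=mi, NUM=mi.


underlying: ku-aksi-o-p-dul
1. e, o -> 0 / V _: fires at position(s) 7: kuaksipdul
2. f -> v, k -> g, p -> b, s -> z, t -> d / V _ V: no change
surface: kuaksipdul


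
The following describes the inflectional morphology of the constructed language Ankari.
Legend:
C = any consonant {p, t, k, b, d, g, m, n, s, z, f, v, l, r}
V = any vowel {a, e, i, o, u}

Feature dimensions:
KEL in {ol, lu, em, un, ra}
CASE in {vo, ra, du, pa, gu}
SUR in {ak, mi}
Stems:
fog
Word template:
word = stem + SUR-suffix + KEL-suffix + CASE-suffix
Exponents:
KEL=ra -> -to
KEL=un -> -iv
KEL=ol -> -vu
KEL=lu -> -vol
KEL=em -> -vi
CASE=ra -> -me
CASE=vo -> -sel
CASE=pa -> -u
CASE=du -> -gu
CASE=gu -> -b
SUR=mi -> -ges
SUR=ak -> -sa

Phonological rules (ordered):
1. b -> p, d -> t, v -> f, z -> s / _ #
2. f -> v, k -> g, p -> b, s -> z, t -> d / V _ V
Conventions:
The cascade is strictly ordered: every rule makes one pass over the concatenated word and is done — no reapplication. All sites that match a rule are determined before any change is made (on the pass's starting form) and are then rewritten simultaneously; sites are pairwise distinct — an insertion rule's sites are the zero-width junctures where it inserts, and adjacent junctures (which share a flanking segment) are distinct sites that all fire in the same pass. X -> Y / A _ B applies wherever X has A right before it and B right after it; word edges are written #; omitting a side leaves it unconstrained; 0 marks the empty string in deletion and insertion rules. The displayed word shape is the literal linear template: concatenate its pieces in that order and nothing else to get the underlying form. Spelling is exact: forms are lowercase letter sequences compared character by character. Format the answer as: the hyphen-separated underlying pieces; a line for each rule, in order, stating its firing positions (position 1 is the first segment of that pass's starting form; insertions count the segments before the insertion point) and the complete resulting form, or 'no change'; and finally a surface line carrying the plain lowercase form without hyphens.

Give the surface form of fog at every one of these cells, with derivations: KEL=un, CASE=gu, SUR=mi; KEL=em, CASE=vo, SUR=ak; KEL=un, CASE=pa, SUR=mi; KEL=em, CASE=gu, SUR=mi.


cell KEL=un, CASE=gu, SUR=mi:
underlying: fog-ges-iv-b
1. b -> p, d -> t, v -> f, z -> s / _ #: fires at position(s) 9: foggesivp
2. f -> v, k -> g, p -> b, s -> z, t -> d / V _ V: fires at position(s) 6: foggezivp
surface: foggezivp

cell KEL=em, CASE=vo, SUR=ak:
underlying: fog-sa-vi-sel
1. b -> p, d -> t, v -> f, z -> s / _ #: no change
2. f -> v, k -> g, p -> b, s -> z, t -> d / V _ V: fires at position(s) 8: fogsavizel
surface: fogsavizel

cell KEL=un, CASE=pa, SUR=mi:
underlying: fog-ges-iv-u
1. b -> p, d -> t, v -> f, z -> s / _ #: no change
2. f -> v, k -> g, p -> b, s -> z, t -> d / V _ V: fires at position(s) 6: foggezivu
surface: foggezivu

cell KEL=em, CASE=gu, SUR=mi:
underlying: fog-ges-vi-b
1. b -> p, d -> t, v -> f, z -> s / _ #: fires at position(s) 9: foggesvip
2. f -> v, k -> g, p -> b, s -> z, t -> d / V _ V: no change
surface: foggesvip


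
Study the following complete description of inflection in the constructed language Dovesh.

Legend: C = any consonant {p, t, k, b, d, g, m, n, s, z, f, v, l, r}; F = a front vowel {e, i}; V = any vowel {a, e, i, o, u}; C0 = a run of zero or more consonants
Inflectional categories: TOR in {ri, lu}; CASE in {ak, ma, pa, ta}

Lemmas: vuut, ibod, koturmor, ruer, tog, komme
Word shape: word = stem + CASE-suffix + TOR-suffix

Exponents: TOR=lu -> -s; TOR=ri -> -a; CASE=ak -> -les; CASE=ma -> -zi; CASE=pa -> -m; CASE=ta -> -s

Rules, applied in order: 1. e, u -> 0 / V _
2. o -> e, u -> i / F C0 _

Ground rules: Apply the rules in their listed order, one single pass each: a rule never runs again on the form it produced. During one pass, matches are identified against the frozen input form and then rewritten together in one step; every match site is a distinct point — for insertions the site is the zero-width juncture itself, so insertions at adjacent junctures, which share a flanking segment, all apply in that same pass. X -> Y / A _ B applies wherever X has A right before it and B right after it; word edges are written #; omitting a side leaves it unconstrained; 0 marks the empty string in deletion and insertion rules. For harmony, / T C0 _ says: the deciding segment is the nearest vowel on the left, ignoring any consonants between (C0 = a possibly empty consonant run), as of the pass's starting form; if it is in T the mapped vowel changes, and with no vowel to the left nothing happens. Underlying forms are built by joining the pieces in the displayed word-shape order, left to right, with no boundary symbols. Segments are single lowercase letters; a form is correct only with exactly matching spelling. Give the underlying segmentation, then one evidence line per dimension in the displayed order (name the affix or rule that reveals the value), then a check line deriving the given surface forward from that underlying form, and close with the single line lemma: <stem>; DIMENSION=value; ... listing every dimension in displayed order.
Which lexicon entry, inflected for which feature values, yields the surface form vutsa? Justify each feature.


underlying: vuut-s-a
TOR=ri - signalled by the affix -a
CASE=ta - signalled by the affix -s
check: vuutsa -> vutsa -> vutsa
lemma: vuut; TOR=ri; CASE=ta


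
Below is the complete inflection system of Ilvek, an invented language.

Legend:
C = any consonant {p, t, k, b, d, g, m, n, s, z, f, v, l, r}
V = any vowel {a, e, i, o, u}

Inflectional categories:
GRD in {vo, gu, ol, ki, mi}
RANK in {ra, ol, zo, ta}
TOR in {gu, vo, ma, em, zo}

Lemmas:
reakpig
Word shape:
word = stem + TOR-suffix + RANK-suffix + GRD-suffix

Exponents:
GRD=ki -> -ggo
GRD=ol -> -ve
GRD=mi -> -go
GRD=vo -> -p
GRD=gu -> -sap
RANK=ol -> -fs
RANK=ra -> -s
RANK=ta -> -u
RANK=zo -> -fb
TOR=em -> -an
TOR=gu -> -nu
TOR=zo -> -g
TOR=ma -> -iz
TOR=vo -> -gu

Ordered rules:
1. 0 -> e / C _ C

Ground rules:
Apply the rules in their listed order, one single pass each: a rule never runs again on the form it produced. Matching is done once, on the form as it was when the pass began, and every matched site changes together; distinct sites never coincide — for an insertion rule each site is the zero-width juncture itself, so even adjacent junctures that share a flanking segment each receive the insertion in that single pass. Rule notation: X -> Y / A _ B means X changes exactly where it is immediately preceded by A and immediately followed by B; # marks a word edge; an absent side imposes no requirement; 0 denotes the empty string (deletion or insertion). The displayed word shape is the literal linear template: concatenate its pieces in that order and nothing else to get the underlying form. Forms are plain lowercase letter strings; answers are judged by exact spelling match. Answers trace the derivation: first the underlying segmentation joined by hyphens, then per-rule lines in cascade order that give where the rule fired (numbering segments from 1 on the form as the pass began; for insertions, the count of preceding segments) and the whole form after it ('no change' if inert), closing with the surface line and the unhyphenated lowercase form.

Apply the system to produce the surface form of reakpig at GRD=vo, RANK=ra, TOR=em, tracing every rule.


underlying: reakpig-an-s-p
1. 0 -> e / C _ C: inserts after position(s) 4, 9, 10: reakepiganesep
surface: reakepiganesep


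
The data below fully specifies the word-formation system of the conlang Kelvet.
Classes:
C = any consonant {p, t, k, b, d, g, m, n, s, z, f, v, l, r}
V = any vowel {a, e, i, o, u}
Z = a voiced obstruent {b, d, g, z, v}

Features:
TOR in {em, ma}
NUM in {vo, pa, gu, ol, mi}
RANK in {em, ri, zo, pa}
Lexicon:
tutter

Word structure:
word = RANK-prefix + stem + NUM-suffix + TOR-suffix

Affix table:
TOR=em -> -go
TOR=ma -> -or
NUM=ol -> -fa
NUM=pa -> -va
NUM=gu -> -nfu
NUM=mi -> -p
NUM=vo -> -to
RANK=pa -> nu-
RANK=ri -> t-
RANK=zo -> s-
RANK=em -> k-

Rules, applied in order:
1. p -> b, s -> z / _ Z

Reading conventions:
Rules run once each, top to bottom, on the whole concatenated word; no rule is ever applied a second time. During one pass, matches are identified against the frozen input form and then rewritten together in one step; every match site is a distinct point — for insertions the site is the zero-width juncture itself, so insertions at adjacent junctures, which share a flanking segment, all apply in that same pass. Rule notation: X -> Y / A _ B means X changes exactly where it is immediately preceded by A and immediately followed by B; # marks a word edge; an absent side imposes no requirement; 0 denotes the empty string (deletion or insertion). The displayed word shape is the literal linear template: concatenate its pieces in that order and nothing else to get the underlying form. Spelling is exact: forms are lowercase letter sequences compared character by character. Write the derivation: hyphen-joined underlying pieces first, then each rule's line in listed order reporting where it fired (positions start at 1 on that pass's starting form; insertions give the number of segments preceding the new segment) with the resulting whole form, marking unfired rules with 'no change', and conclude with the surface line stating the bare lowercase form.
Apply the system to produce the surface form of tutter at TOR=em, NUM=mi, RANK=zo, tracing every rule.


underlying: s-tutter-p-go
1. p -> b, s -> z / _ Z: fires at position(s) 8: stutterbgo
surface: stutterbgo


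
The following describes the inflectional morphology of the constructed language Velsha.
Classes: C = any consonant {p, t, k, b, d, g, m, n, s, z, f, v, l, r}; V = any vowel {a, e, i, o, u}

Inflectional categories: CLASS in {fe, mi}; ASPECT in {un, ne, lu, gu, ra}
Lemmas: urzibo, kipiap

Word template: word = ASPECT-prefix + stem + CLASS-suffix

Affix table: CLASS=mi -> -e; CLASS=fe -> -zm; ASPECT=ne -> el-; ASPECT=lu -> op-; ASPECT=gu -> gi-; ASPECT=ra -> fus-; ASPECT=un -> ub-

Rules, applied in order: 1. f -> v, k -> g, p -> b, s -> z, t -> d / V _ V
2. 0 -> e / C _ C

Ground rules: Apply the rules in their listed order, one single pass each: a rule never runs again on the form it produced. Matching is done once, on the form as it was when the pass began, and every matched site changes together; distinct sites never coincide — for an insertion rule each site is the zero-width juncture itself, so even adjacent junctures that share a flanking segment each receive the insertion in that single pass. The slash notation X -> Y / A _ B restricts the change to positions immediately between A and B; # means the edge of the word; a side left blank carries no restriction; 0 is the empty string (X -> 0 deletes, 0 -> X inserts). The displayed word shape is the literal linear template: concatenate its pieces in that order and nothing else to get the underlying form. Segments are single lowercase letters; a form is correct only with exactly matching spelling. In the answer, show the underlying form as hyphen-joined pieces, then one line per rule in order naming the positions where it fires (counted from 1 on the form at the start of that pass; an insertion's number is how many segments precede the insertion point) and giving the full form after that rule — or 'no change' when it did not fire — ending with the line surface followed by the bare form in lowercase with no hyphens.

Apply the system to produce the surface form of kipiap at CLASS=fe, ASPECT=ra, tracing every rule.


underlying: fus-kipiap-zm
1. f -> v, k -> g, p -> b, s -> z, t -> d / V _ V: fires at position(s) 6: fuskibiapzm
2. 0 -> e / C _ C: inserts after position(s) 3, 9, 10: fusekibiapezem
surface: fusekibiapezem


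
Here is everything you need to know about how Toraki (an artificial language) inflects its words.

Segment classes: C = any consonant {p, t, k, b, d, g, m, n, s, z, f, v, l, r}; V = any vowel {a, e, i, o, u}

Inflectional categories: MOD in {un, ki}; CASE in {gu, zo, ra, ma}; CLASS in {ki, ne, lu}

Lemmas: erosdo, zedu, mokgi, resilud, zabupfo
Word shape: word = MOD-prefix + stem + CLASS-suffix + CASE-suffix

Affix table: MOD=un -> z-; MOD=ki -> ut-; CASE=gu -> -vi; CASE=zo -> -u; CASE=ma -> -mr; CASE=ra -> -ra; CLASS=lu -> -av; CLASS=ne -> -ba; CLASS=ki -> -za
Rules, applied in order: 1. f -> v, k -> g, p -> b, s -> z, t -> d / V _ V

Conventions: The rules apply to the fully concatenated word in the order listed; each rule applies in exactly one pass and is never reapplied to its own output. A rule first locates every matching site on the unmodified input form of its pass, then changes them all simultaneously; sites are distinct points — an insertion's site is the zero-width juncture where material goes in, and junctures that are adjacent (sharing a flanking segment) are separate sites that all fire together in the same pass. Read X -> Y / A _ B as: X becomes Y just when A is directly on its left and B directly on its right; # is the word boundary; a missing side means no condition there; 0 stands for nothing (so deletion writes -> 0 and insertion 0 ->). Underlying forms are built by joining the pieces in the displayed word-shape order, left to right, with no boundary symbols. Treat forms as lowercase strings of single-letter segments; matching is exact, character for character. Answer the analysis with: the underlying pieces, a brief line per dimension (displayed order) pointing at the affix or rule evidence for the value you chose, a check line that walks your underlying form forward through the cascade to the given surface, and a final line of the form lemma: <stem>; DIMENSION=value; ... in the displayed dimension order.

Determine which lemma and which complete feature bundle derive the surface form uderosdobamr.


underlying: ut-erosdo-ba-mr
MOD=ki - signalled by the affix ut-
CASE=ma - signalled by the affix -mr
CLASS=ne - signalled by the affix -ba
check: uterosdobamr -> uderosdobamr
lemma: erosdo; MOD=ki; CASE=ma; CLASS=ne


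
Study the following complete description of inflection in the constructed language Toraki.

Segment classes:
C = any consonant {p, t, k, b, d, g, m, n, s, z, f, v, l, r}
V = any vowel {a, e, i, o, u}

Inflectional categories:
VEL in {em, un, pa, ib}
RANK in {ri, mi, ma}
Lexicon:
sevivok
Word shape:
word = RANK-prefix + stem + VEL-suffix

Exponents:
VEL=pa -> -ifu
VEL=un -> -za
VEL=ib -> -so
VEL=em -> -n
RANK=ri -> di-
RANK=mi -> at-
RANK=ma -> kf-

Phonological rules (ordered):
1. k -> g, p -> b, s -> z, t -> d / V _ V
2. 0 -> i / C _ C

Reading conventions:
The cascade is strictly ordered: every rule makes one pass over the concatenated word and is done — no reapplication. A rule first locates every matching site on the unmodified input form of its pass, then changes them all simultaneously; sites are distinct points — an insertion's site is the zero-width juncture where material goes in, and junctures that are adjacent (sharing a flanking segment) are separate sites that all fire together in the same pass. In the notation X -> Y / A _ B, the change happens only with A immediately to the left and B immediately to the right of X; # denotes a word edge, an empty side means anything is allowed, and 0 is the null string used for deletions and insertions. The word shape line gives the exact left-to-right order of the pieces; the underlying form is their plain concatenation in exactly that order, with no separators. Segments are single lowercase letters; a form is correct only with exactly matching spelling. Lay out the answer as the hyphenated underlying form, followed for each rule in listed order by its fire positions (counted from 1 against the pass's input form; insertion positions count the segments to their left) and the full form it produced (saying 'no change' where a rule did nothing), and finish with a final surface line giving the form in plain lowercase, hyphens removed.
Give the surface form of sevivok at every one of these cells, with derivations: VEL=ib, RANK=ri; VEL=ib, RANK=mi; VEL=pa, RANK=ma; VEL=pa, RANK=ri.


cell VEL=ib, RANK=ri:
underlying: di-sevivok-so
1. k -> g, p -> b, s -> z, t -> d / V _ V: fires at position(s) 3: dizevivokso
2. 0 -> i / C _ C: inserts after position(s) 9: dizevivokiso
surface: dizevivokiso

cell VEL=ib, RANK=mi:
underlying: at-sevivok-so
1. k -> g, p -> b, s -> z, t -> d / V _ V: no change
2. 0 -> i / C _ C: inserts after position(s) 2, 9: atisevivokiso
surface: atisevivokiso

cell VEL=pa, RANK=ma:
underlying: kf-sevivok-ifu
1. k -> g, p -> b, s -> z, t -> d / V _ V: fires at position(s) 9: kfsevivogifu
2. 0 -> i / C _ C: inserts after position(s) 1, 2: kifisevivogifu
surface: kifisevivogifu

cell VEL=pa, RANK=ri:
underlying: di-sevivok-ifu
1. k -> g, p -> b, s -> z, t -> d / V _ V: fires at position(s) 3, 9: dizevivogifu
2. 0 -> i / C _ C: no change
surface: dizevivogifu
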